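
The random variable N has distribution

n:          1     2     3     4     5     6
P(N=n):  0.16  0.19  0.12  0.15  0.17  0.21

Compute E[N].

E[N] = Σ n·P(N=n)
 = 1·0.16 + 2·0.19 + 3·0.12 + 4·0.15 + 5·0.17 + 6·0.21
 = 0.16 + 0.38 + 0.36 + 0.6 + 0.85 + 1.26
 = 3.61

3.61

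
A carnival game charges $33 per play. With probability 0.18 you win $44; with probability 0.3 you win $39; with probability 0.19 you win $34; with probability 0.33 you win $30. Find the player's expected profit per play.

E[payout] = 44·0.18 + 39·0.3 + 34·0.19 + 30·0.33
 = 7.92 + 11.7 + 6.46 + 9.9
 = 35.98
Net = 35.98 - 33 = 2.98

2.98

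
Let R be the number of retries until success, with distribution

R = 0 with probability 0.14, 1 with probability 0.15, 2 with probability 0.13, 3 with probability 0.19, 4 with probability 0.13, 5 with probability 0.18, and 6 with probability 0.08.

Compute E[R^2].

E[R^2] = Σ r^2·P(R=r)
 = 0·0.14 + 1·0.15 + 4·0.13 + 9·0.19 + 16·0.13 + 25·0.18 + 36·0.08
 = 0 + 0.15 + 0.52 + 1.71 + 2.08 + 4.5 + 2.88
 = 11.84

11.84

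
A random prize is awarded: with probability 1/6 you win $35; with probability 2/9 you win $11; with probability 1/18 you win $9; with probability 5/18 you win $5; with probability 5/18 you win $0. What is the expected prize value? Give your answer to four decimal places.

E[payout] = 35·1/6 + 11·2/9 + 9·1/18 + 5·5/18 + 0·5/18
 = 35/6 + 22/9 + 1/2 + 25/18 + 0
 = 61/6

10.1667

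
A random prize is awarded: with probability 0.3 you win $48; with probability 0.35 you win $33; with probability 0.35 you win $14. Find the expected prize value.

E[payout] = 48·0.3 + 33·0.35 + 14·0.35
 = 14.4 + 11.55 + 4.9
 = 30.85

30.85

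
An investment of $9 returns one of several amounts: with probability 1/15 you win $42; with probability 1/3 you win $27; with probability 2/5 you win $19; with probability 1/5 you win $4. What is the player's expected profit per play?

E[payout] = 42·1/15 + 27·1/3 + 19·2/5 + 4·1/5
 = 14/5 + 9 + 38/5 + 4/5
 = 101/5
Net = 101/5 - 9 = 56/5

11.2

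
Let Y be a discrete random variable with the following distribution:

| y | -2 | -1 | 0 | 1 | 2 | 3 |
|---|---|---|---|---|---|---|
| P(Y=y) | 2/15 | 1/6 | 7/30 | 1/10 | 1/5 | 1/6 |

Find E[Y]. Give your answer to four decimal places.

E[Y] = Σ y·P(Y=y)
 = (-2)·2/15 + (-1)·1/6 + 0·7/30 + 1·1/10 + 2·1/5 + 3·1/6
 = (-4/15) + (-1/6) + 0 + 1/10 + 2/5 + 1/2
 = 17/30

0.5667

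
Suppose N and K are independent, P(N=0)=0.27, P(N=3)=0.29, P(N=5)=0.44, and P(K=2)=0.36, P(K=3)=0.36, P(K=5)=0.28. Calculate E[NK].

E[NK] = Σ_n Σ_k nk · P(N=n)P(K=k)
 = 0·0.0972 + 0·0.0972 + 0·0.0756 + 6·0.1044 + 9·0.1044 + 15·0.0812 + 10·0.1584 + 15·0.1584 + 25·0.1232
 = 0 + 0 + 0 + 0.6264 + 0.9396 + 1.218 + 1.584 + 2.376 + 3.08
 = 9.824

9.824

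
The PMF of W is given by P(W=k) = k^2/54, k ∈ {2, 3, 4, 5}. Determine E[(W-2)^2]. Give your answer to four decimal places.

E[(W-2)^2] = Σ (w-2)^2·P(W=w)
 = 0·2/27 + 1·1/6 + 4·8/27 + 9·25/54
 = 0 + 1/6 + 32/27 + 25/6
 = 149/27

5.5185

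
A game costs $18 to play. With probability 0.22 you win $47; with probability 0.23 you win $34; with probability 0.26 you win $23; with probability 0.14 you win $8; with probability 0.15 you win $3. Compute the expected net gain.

7.71

E[payout] = 47·0.22 + 34·0.23 + 23·0.26 + 8·0.14 + 3·0.15
 = 10.34 + 7.82 + 5.98 + 1.12 + 0.45
 = 25.71
Net = 25.71 - 18 = 7.71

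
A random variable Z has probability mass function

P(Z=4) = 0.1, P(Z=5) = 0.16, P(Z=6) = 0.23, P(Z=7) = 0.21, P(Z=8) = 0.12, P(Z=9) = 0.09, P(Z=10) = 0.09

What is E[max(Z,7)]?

7.57

E[max(Z,7)] = Σ max(z,7)·P(Z=z)
 = 7·0.1 + 7·0.16 + 7·0.23 + 7·0.21 + 8·0.12 + 9·0.09 + 10·0.09
 = 0.7 + 1.12 + 1.61 + 1.47 + 0.96 + 0.81 + 0.9
 = 7.57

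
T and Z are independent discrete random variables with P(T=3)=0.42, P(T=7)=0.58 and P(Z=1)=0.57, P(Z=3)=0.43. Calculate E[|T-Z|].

3.46

E[|T-Z|] = Σ_t Σ_z |t-z| · P(T=t)P(Z=z)
 = 2·0.2394 + 0·0.1806 + 6·0.3306 + 4·0.2494
 = 0.4788 + 0 + 1.9836 + 0.9976
 = 3.46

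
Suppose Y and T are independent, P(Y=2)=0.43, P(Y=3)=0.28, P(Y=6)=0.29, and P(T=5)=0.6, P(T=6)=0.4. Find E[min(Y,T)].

3.266

E[min(Y,T)] = Σ_y Σ_t min(y,t) · P(Y=y)P(T=t)
 = 2·0.258 + 2·0.172 + 3·0.168 + 3·0.112 + 5·0.174 + 6·0.116
 = 0.516 + 0.344 + 0.504 + 0.336 + 0.87 + 0.696
 = 3.266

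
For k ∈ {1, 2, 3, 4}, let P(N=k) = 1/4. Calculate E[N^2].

E[N^2] = Σ n^2·P(N=n)
 = 1·1/4 + 4·1/4 + 9·1/4 + 16·1/4
 = 1/4 + 1 + 9/4 + 4
 = 15/2

7.5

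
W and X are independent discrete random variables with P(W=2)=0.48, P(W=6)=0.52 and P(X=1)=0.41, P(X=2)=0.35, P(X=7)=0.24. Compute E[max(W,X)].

4.7808

E[max(W,X)] = Σ_w Σ_x max(w,x) · P(W=w)P(X=x)
 = 2·0.1968 + 2·0.168 + 7·0.1152 + 6·0.2132 + 6·0.182 + 7·0.1248
 = 0.3936 + 0.336 + 0.8064 + 1.2792 + 1.092 + 0.8736
 = 4.7808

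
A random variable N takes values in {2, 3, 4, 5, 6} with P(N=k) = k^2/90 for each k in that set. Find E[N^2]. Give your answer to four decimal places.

E[N^2] = Σ n^2·P(N=n)
 = 4·2/45 + 9·1/10 + 16·8/45 + 25·5/18 + 36·2/5
 = 8/45 + 9/10 + 128/45 + 125/18 + 72/5
 = 379/15

25.2667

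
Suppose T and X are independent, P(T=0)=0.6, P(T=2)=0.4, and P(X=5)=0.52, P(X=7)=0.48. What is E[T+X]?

6.76

E[T+X] = Σ_t Σ_x (t+x) · P(T=t)P(X=x)
 = 5·0.312 + 7·0.288 + 7·0.208 + 9·0.192
 = 1.56 + 2.016 + 1.456 + 1.728
 = 6.76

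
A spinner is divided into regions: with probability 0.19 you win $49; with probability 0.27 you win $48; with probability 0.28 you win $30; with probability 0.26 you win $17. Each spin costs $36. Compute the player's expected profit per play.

-0.91

E[payout] = 49·0.19 + 48·0.27 + 30·0.28 + 17·0.26
 = 9.31 + 12.96 + 8.4 + 4.42
 = 35.09
Net = 35.09 - 36 = -0.91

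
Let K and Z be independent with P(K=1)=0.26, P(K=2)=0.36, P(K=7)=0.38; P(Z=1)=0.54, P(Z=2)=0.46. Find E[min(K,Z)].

E[min(K,Z)] = Σ_k Σ_z min(k,z) · P(K=k)P(Z=z)
 = 1·0.1404 + 1·0.1196 + 1·0.1944 + 2·0.1656 + 1·0.2052 + 2·0.1748
 = 0.1404 + 0.1196 + 0.1944 + 0.3312 + 0.2052 + 0.3496
 = 1.3404

1.3404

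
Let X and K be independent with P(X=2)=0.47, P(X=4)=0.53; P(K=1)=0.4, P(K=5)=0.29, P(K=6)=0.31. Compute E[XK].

11.3526

E[XK] = Σ_x Σ_k xk · P(X=x)P(K=k)
 = 2·0.188 + 10·0.1363 + 12·0.1457 + 4·0.212 + 20·0.1537 + 24·0.1643
 = 0.376 + 1.363 + 1.7484 + 0.848 + 3.074 + 3.9432
 = 11.3526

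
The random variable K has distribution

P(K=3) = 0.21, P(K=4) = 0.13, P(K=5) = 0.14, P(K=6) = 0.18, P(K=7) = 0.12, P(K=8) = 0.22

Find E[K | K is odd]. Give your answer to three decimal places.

P(K is odd) = 0.21 + 0.14 + 0.12 = 0.47.
E[K | K is odd] = [3·0.21 + 5·0.14 + 7·0.12] / 0.47
 = 2.17 / 0.47
 = 217/47

4.617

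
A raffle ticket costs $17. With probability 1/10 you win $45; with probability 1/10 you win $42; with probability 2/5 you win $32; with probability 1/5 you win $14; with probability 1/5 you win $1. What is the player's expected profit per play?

E[payout] = 45·1/10 + 42·1/10 + 32·2/5 + 14·1/5 + 1·1/5
 = 9/2 + 21/5 + 64/5 + 14/5 + 1/5
 = 49/2
Net = 49/2 - 17 = 15/2

7.5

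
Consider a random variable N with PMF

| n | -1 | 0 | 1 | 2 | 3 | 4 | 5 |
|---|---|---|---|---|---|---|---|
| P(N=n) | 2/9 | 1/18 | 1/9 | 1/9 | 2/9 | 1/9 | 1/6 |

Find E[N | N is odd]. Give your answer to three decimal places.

P(N is odd) = 2/9 + 1/9 + 2/9 + 1/6 = 13/18.
E[N | N is odd] = [(-1)·2/9 + 1·1/9 + 3·2/9 + 5·1/6] / (13/18)
 = 25/18 / (13/18)
 = 25/13

1.923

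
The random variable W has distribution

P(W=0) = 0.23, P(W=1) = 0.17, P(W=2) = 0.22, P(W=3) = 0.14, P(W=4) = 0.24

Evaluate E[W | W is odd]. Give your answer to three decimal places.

1.903

P(W is odd) = 0.17 + 0.14 = 0.31.
E[W | W is odd] = [1·0.17 + 3·0.14] / 0.31
 = 0.59 / 0.31
 = 59/31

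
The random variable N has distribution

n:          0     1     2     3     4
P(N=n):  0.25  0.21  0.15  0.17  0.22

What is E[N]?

E[N] = Σ n·P(N=n)
 = 0·0.25 + 1·0.21 + 2·0.15 + 3·0.17 + 4·0.22
 = 0 + 0.21 + 0.3 + 0.51 + 0.88
 = 1.9

1.9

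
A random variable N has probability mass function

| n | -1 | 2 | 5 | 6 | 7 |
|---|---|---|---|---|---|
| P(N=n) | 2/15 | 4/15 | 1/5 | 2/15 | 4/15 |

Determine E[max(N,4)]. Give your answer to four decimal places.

E[max(N,4)] = Σ max(n,4)·P(N=n)
 = 4·2/15 + 4·4/15 + 5·1/5 + 6·2/15 + 7·4/15
 = 8/15 + 16/15 + 1 + 4/5 + 28/15
 = 79/15

5.2667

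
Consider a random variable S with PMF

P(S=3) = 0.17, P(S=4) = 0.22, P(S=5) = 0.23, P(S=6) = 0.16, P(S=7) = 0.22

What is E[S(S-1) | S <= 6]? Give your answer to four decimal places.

P(S <= 6) = 0.17 + 0.22 + 0.23 + 0.16 = 0.78.
E[S(S-1) | S <= 6] = [6·0.17 + 12·0.22 + 20·0.23 + 30·0.16] / 0.78
 = 13.06 / 0.78
 = 653/39

16.7436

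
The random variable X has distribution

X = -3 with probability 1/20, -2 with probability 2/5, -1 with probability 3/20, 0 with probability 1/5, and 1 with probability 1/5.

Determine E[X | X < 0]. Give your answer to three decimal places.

P(X < 0) = 1/20 + 2/5 + 3/20 = 3/5.
E[X | X < 0] = [(-3)·1/20 + (-2)·2/5 + (-1)·3/20] / (3/5)
 = -11/10 / (3/5)
 = -11/6

-1.833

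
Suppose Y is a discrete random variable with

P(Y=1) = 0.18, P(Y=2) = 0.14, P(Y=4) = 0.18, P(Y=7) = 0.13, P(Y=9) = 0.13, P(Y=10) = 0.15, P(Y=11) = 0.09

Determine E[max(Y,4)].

6.57

E[max(Y,4)] = Σ max(y,4)·P(Y=y)
 = 4·0.18 + 4·0.14 + 4·0.18 + 7·0.13 + 9·0.13 + 10·0.15 + 11·0.09
 = 0.72 + 0.56 + 0.72 + 0.91 + 1.17 + 1.5 + 0.99
 = 6.57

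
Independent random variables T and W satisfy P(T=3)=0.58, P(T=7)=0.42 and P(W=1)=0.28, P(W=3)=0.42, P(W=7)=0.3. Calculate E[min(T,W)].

2.944

E[min(T,W)] = Σ_t Σ_w min(t,w) · P(T=t)P(W=w)
 = 1·0.1624 + 3·0.2436 + 3·0.174 + 1·0.1176 + 3·0.1764 + 7·0.126
 = 0.1624 + 0.7308 + 0.522 + 0.1176 + 0.5292 + 0.882
 = 2.944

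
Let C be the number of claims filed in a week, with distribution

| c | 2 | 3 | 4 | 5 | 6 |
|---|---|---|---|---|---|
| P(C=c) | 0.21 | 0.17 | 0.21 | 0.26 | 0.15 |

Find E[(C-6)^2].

5.99

E[(C-6)^2] = Σ (c-6)^2·P(C=c)
 = 16·0.21 + 9·0.17 + 4·0.21 + 1·0.26 + 0·0.15
 = 3.36 + 1.53 + 0.84 + 0.26 + 0
 = 5.99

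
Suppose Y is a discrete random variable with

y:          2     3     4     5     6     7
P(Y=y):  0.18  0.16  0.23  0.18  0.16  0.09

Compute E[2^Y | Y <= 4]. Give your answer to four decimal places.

P(Y <= 4) = 0.18 + 0.16 + 0.23 = 0.57.
E[2^Y | Y <= 4] = [4·0.18 + 8·0.16 + 16·0.23] / 0.57
 = 5.68 / 0.57
 = 568/57

9.9649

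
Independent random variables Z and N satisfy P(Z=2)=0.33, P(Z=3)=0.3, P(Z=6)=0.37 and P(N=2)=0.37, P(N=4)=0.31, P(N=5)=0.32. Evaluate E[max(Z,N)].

E[max(Z,N)] = Σ_z Σ_n max(z,n) · P(Z=z)P(N=n)
 = 2·0.1221 + 4·0.1023 + 5·0.1056 + 3·0.111 + 4·0.093 + 5·0.096 + 6·0.1369 + 6·0.1147 + 6·0.1184
 = 0.2442 + 0.4092 + 0.528 + 0.333 + 0.372 + 0.48 + 0.8214 + 0.6882 + 0.7104
 = 4.5864

4.5864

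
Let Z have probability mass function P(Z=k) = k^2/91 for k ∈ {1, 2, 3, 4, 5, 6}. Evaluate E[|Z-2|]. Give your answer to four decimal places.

2.8681

E[|Z-2|] = Σ |z-2|·P(Z=z)
 = 1·1/91 + 0·4/91 + 1·9/91 + 2·16/91 + 3·25/91 + 4·36/91
 = 1/91 + 0 + 9/91 + 32/91 + 75/91 + 144/91
 = 261/91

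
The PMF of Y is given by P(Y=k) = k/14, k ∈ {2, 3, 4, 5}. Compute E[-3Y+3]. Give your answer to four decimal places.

-8.5714

E[-3Y+3] = Σ (-3y+3)·P(Y=y)
 = (-3)·1/7 + (-6)·3/14 + (-9)·2/7 + (-12)·5/14
 = (-3/7) + (-9/7) + (-18/7) + (-30/7)
 = -60/7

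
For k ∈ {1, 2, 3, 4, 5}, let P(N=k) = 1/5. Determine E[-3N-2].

E[-3N-2] = Σ (-3n-2)·P(N=n)
 = (-5)·1/5 + (-8)·1/5 + (-11)·1/5 + (-14)·1/5 + (-17)·1/5
 = (-1) + (-8/5) + (-11/5) + (-14/5) + (-17/5)
 = -11

-11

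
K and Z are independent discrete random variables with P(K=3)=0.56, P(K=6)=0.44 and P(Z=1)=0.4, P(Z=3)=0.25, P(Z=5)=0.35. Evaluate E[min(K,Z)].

E[min(K,Z)] = Σ_k Σ_z min(k,z) · P(K=k)P(Z=z)
 = 1·0.224 + 3·0.14 + 3·0.196 + 1·0.176 + 3·0.11 + 5·0.154
 = 0.224 + 0.42 + 0.588 + 0.176 + 0.33 + 0.77
 = 2.508

2.508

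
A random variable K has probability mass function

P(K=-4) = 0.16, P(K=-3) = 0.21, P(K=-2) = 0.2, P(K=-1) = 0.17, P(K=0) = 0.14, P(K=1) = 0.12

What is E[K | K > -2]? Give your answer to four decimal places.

-0.1163

P(K > -2) = 0.17 + 0.14 + 0.12 = 0.43.
E[K | K > -2] = [(-1)·0.17 + 0·0.14 + 1·0.12] / 0.43
 = -0.05 / 0.43
 = -5/43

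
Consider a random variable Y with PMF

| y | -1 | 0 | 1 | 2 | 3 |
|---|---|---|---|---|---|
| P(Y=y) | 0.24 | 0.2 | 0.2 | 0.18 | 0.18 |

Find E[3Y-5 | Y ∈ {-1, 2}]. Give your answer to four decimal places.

-4.1429

P(Y ∈ {-1, 2}) = 0.24 + 0.18 = 0.42.
E[3Y-5 | Y ∈ {-1, 2}] = [(-8)·0.24 + 1·0.18] / 0.42
 = -1.74 / 0.42
 = -29/7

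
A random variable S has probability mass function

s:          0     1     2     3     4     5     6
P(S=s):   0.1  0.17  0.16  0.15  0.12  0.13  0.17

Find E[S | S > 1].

P(S > 1) = 0.16 + 0.15 + 0.12 + 0.13 + 0.17 = 0.73.
E[S | S > 1] = [2·0.16 + 3·0.15 + 4·0.12 + 5·0.13 + 6·0.17] / 0.73
 = 2.92 / 0.73
 = 4

4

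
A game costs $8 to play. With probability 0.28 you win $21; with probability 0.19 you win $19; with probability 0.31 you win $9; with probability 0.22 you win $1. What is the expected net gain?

4.5

E[payout] = 21·0.28 + 19·0.19 + 9·0.31 + 1·0.22
 = 5.88 + 3.61 + 2.79 + 0.22
 = 12.5
Net = 12.5 - 8 = 4.5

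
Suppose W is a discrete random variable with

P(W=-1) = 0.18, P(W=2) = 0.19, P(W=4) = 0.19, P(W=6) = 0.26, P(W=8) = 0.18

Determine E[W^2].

E[W^2] = Σ w^2·P(W=w)
 = 1·0.18 + 4·0.19 + 16·0.19 + 36·0.26 + 64·0.18
 = 0.18 + 0.76 + 3.04 + 9.36 + 11.52
 = 24.86

24.86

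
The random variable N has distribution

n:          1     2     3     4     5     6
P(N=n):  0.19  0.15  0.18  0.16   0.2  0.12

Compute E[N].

E[N] = Σ n·P(N=n)
 = 1·0.19 + 2·0.15 + 3·0.18 + 4·0.16 + 5·0.2 + 6·0.12
 = 0.19 + 0.3 + 0.54 + 0.64 + 1 + 0.72
 = 3.39

3.39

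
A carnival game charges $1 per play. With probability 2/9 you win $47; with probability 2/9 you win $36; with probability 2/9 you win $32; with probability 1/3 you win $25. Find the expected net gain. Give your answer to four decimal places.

32.8889

E[payout] = 47·2/9 + 36·2/9 + 32·2/9 + 25·1/3
 = 94/9 + 8 + 64/9 + 25/3
 = 305/9
Net = 305/9 - 1 = 296/9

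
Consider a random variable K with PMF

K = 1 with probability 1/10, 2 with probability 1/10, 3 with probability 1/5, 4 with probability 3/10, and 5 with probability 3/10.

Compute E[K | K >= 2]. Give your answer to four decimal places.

P(K >= 2) = 1/10 + 1/5 + 3/10 + 3/10 = 9/10.
E[K | K >= 2] = [2·1/10 + 3·1/5 + 4·3/10 + 5·3/10] / (9/10)
 = 7/2 / (9/10)
 = 35/9

3.8889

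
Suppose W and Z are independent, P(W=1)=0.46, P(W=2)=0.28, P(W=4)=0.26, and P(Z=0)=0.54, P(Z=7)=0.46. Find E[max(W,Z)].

4.3324

E[max(W,Z)] = Σ_w Σ_z max(w,z) · P(W=w)P(Z=z)
 = 1·0.2484 + 7·0.2116 + 2·0.1512 + 7·0.1288 + 4·0.1404 + 7·0.1196
 = 0.2484 + 1.4812 + 0.3024 + 0.9016 + 0.5616 + 0.8372
 = 4.3324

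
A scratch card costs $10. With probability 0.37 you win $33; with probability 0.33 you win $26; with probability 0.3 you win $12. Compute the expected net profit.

14.39

E[payout] = 33·0.37 + 26·0.33 + 12·0.3
 = 12.21 + 8.58 + 3.6
 = 24.39
Net = 24.39 - 10 = 14.39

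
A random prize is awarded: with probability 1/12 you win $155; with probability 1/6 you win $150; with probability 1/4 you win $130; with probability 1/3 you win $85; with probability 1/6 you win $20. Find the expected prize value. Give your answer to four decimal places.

E[payout] = 155·1/12 + 150·1/6 + 130·1/4 + 85·1/3 + 20·1/6
 = 155/12 + 25 + 65/2 + 85/3 + 10/3
 = 1225/12

102.0833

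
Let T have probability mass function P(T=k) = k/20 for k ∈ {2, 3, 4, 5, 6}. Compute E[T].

4.5

E[T] = Σ t·P(T=t)
 = 2·1/10 + 3·3/20 + 4·1/5 + 5·1/4 + 6·3/10
 = 1/5 + 9/20 + 4/5 + 5/4 + 9/5
 = 9/2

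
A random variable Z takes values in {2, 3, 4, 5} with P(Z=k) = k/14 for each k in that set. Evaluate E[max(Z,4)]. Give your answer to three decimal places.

E[max(Z,4)] = Σ max(z,4)·P(Z=z)
 = 4·1/7 + 4·3/14 + 4·2/7 + 5·5/14
 = 4/7 + 6/7 + 8/7 + 25/14
 = 61/14

4.357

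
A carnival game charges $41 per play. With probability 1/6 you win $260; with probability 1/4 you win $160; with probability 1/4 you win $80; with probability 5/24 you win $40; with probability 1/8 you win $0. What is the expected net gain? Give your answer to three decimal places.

70.667

E[payout] = 260·1/6 + 160·1/4 + 80·1/4 + 40·5/24 + 0·1/8
 = 130/3 + 40 + 20 + 25/3 + 0
 = 335/3
Net = 335/3 - 41 = 212/3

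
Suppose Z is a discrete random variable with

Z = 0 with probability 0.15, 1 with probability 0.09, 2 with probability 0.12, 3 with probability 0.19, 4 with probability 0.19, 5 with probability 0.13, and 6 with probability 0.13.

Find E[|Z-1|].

2.39

E[|Z-1|] = Σ |z-1|·P(Z=z)
 = 1·0.15 + 0·0.09 + 1·0.12 + 2·0.19 + 3·0.19 + 4·0.13 + 5·0.13
 = 0.15 + 0 + 0.12 + 0.38 + 0.57 + 0.52 + 0.65
 = 2.39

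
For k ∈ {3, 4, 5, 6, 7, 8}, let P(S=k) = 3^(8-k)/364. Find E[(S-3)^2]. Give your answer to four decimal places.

E[(S-3)^2] = Σ (s-3)^2·P(S=s)
 = 0·243/364 + 1·81/364 + 4·27/364 + 9·9/364 + 16·3/364 + 25·1/364
 = 0 + 81/364 + 27/91 + 81/364 + 12/91 + 25/364
 = 49/52

0.9423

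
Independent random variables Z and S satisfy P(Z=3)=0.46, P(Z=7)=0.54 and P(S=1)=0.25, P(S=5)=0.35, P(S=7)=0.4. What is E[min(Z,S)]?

E[min(Z,S)] = Σ_z Σ_s min(z,s) · P(Z=z)P(S=s)
 = 1·0.115 + 3·0.161 + 3·0.184 + 1·0.135 + 5·0.189 + 7·0.216
 = 0.115 + 0.483 + 0.552 + 0.135 + 0.945 + 1.512
 = 3.742

3.742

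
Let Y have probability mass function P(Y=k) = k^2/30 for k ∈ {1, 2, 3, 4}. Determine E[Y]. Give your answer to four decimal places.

E[Y] = Σ y·P(Y=y)
 = 1·1/30 + 2·2/15 + 3·3/10 + 4·8/15
 = 1/30 + 4/15 + 9/10 + 32/15
 = 10/3

3.3333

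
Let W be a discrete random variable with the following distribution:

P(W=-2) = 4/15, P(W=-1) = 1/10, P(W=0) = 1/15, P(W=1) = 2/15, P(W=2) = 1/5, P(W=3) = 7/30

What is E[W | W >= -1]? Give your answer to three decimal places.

P(W >= -1) = 1/10 + 1/15 + 2/15 + 1/5 + 7/30 = 11/15.
E[W | W >= -1] = [(-1)·1/10 + 0·1/15 + 1·2/15 + 2·1/5 + 3·7/30] / (11/15)
 = 17/15 / (11/15)
 = 17/11

1.545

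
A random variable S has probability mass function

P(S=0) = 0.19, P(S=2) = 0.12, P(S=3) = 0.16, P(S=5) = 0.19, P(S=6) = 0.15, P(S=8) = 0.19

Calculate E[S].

4.09

E[S] = Σ s·P(S=s)
 = 0·0.19 + 2·0.12 + 3·0.16 + 5·0.19 + 6·0.15 + 8·0.19
 = 0 + 0.24 + 0.48 + 0.95 + 0.9 + 1.52
 = 4.09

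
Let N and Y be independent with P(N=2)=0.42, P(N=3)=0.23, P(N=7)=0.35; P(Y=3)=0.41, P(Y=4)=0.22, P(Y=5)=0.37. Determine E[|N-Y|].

E[|N-Y|] = Σ_n Σ_y |n-y| · P(N=n)P(Y=y)
 = 1·0.1722 + 2·0.0924 + 3·0.1554 + 0·0.0943 + 1·0.0506 + 2·0.0851 + 4·0.1435 + 3·0.077 + 2·0.1295
 = 0.1722 + 0.1848 + 0.4662 + 0 + 0.0506 + 0.1702 + 0.574 + 0.231 + 0.259
 = 2.108

2.108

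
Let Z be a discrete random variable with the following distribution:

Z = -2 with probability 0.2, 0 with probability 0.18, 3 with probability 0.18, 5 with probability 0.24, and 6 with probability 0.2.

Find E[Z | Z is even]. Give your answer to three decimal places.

1.379

P(Z is even) = 0.2 + 0.18 + 0.2 = 0.58.
E[Z | Z is even] = [(-2)·0.2 + 0·0.18 + 6·0.2] / 0.58
 = 0.8 / 0.58
 = 40/29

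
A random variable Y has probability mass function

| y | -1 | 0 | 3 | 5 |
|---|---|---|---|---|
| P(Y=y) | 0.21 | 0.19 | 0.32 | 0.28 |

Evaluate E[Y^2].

E[Y^2] = Σ y^2·P(Y=y)
 = 1·0.21 + 0·0.19 + 9·0.32 + 25·0.28
 = 0.21 + 0 + 2.88 + 7
 = 10.09

10.09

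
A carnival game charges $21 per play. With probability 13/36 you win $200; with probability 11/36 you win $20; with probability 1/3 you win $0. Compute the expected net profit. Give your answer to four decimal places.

57.3333

E[payout] = 200·13/36 + 20·11/36 + 0·1/3
 = 650/9 + 55/9 + 0
 = 235/3
Net = 235/3 - 21 = 172/3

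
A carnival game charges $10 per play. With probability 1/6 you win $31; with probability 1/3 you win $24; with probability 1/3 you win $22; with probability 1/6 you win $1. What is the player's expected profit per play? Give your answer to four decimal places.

10.6667

E[payout] = 31·1/6 + 24·1/3 + 22·1/3 + 1·1/6
 = 31/6 + 8 + 22/3 + 1/6
 = 62/3
Net = 62/3 - 10 = 32/3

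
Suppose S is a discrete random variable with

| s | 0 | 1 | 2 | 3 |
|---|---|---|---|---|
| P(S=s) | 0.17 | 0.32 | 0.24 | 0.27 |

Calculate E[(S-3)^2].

3.05

E[(S-3)^2] = Σ (s-3)^2·P(S=s)
 = 9·0.17 + 4·0.32 + 1·0.24 + 0·0.27
 = 1.53 + 1.28 + 0.24 + 0
 = 3.05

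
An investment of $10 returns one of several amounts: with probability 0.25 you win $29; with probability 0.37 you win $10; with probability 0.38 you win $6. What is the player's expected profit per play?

3.23

E[payout] = 29·0.25 + 10·0.37 + 6·0.38
 = 7.25 + 3.7 + 2.28
 = 13.23
Net = 13.23 - 10 = 3.23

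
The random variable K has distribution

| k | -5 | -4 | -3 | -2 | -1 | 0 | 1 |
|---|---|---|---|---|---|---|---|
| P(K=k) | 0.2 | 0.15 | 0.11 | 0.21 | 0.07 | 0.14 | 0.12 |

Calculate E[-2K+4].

E[-2K+4] = Σ (-2k+4)·P(K=k)
 = 14·0.2 + 12·0.15 + 10·0.11 + 8·0.21 + 6·0.07 + 4·0.14 + 2·0.12
 = 2.8 + 1.8 + 1.1 + 1.68 + 0.42 + 0.56 + 0.24
 = 8.6

8.6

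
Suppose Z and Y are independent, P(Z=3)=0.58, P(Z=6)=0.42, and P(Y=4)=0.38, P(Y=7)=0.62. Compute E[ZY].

24.9636

E[ZY] = Σ_z Σ_y zy · P(Z=z)P(Y=y)
 = 12·0.2204 + 21·0.3596 + 24·0.1596 + 42·0.2604
 = 2.6448 + 7.5516 + 3.8304 + 10.9368
 = 24.9636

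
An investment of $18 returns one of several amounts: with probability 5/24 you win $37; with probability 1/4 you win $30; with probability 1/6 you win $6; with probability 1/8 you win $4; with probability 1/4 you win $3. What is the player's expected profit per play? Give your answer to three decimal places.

E[payout] = 37·5/24 + 30·1/4 + 6·1/6 + 4·1/8 + 3·1/4
 = 185/24 + 15/2 + 1 + 1/2 + 3/4
 = 419/24
Net = 419/24 - 18 = -13/24

-0.542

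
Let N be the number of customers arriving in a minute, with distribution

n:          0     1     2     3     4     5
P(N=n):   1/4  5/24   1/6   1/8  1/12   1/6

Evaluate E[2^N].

9

E[2^N] = Σ 2^n·P(N=n)
 = 1·1/4 + 2·5/24 + 4·1/6 + 8·1/8 + 16·1/12 + 32·1/6
 = 1/4 + 5/12 + 2/3 + 1 + 4/3 + 16/3
 = 9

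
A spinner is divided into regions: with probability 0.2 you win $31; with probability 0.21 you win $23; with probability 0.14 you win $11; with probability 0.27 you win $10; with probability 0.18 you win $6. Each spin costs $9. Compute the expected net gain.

E[payout] = 31·0.2 + 23·0.21 + 11·0.14 + 10·0.27 + 6·0.18
 = 6.2 + 4.83 + 1.54 + 2.7 + 1.08
 = 16.35
Net = 16.35 - 9 = 7.35

7.35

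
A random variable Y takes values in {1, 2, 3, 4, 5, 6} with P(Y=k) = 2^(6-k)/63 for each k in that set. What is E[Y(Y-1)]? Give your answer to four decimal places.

3.1429

E[Y(Y-1)] = Σ y(y-1)·P(Y=y)
 = 0·32/63 + 2·16/63 + 6·8/63 + 12·4/63 + 20·2/63 + 30·1/63
 = 0 + 32/63 + 16/21 + 16/21 + 40/63 + 10/21
 = 22/7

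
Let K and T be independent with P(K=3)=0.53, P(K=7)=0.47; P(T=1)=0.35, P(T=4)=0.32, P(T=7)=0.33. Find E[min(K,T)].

3.0708

E[min(K,T)] = Σ_k Σ_t min(k,t) · P(K=k)P(T=t)
 = 1·0.1855 + 3·0.1696 + 3·0.1749 + 1·0.1645 + 4·0.1504 + 7·0.1551
 = 0.1855 + 0.5088 + 0.5247 + 0.1645 + 0.6016 + 1.0857
 = 3.0708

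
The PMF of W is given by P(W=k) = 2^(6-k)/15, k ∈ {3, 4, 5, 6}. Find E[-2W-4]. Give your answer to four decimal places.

E[-2W-4] = Σ (-2w-4)·P(W=w)
 = (-10)·8/15 + (-12)·4/15 + (-14)·2/15 + (-16)·1/15
 = (-16/3) + (-16/5) + (-28/15) + (-16/15)
 = -172/15

-11.4667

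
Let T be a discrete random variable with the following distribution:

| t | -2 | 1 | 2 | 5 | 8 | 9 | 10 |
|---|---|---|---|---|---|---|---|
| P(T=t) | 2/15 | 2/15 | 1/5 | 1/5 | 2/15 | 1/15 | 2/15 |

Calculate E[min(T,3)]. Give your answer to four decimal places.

E[min(T,3)] = Σ min(t,3)·P(T=t)
 = (-2)·2/15 + 1·2/15 + 2·1/5 + 3·1/5 + 3·2/15 + 3·1/15 + 3·2/15
 = (-4/15) + 2/15 + 2/5 + 3/5 + 2/5 + 1/5 + 2/5
 = 28/15

1.8667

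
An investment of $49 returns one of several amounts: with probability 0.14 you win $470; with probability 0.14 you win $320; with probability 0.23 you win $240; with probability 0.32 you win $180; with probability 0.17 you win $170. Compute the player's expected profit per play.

203.3

E[payout] = 470·0.14 + 320·0.14 + 240·0.23 + 180·0.32 + 170·0.17
 = 65.8 + 44.8 + 55.2 + 57.6 + 28.9
 = 252.3
Net = 252.3 - 49 = 203.3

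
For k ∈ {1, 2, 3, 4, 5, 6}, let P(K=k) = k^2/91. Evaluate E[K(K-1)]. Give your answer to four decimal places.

20.1538

E[K(K-1)] = Σ k(k-1)·P(K=k)
 = 0·1/91 + 2·4/91 + 6·9/91 + 12·16/91 + 20·25/91 + 30·36/91
 = 0 + 8/91 + 54/91 + 192/91 + 500/91 + 1080/91
 = 262/13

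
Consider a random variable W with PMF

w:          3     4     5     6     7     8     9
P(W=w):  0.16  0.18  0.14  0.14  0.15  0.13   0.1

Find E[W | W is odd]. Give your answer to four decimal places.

P(W is odd) = 0.16 + 0.14 + 0.15 + 0.1 = 0.55.
E[W | W is odd] = [3·0.16 + 5·0.14 + 7·0.15 + 9·0.1] / 0.55
 = 3.13 / 0.55
 = 313/55

5.6909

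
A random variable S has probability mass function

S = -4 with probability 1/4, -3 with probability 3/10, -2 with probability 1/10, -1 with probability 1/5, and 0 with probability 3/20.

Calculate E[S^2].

E[S^2] = Σ s^2·P(S=s)
 = 16·1/4 + 9·3/10 + 4·1/10 + 1·1/5 + 0·3/20
 = 4 + 27/10 + 2/5 + 1/5 + 0
 = 73/10

7.3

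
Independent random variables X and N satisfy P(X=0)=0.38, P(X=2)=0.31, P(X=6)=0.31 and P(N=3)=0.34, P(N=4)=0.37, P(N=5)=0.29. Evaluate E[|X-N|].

2.741

E[|X-N|] = Σ_x Σ_n |x-n| · P(X=x)P(N=n)
 = 3·0.1292 + 4·0.1406 + 5·0.1102 + 1·0.1054 + 2·0.1147 + 3·0.0899 + 3·0.1054 + 2·0.1147 + 1·0.0899
 = 0.3876 + 0.5624 + 0.551 + 0.1054 + 0.2294 + 0.2697 + 0.3162 + 0.2294 + 0.0899
 = 2.741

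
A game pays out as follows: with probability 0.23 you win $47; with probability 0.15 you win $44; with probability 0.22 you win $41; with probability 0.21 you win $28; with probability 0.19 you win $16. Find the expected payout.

35.35

E[payout] = 47·0.23 + 44·0.15 + 41·0.22 + 28·0.21 + 16·0.19
 = 10.81 + 6.6 + 9.02 + 5.88 + 3.04
 = 35.35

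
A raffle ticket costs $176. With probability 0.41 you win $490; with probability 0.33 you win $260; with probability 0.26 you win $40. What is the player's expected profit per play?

E[payout] = 490·0.41 + 260·0.33 + 40·0.26
 = 200.9 + 85.8 + 10.4
 = 297.1
Net = 297.1 - 176 = 121.1

121.1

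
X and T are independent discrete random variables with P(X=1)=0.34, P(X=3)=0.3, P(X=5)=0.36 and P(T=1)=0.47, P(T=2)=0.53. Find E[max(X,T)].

3.2202

E[max(X,T)] = Σ_x Σ_t max(x,t) · P(X=x)P(T=t)
 = 1·0.1598 + 2·0.1802 + 3·0.141 + 3·0.159 + 5·0.1692 + 5·0.1908
 = 0.1598 + 0.3604 + 0.423 + 0.477 + 0.846 + 0.954
 = 3.2202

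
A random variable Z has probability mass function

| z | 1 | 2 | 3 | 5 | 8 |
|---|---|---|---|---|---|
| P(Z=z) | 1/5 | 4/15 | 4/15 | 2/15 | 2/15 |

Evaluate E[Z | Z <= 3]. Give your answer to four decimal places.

2.0909

P(Z <= 3) = 1/5 + 4/15 + 4/15 = 11/15.
E[Z | Z <= 3] = [1·1/5 + 2·4/15 + 3·4/15] / (11/15)
 = 23/15 / (11/15)
 = 23/11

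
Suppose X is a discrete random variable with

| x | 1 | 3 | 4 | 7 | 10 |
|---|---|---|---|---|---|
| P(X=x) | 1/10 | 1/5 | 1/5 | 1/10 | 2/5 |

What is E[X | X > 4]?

9.4

P(X > 4) = 1/10 + 2/5 = 1/2.
E[X | X > 4] = [7·1/10 + 10·2/5] / (1/2)
 = 47/10 / (1/2)
 = 47/5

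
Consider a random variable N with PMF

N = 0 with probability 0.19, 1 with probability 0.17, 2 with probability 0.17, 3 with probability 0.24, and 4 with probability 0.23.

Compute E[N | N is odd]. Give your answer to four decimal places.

P(N is odd) = 0.17 + 0.24 = 0.41.
E[N | N is odd] = [1·0.17 + 3·0.24] / 0.41
 = 0.89 / 0.41
 = 89/41

2.1707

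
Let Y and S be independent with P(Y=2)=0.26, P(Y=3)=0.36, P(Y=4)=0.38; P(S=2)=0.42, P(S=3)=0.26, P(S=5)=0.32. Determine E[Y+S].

E[Y+S] = Σ_y Σ_s (y+s) · P(Y=y)P(S=s)
 = 4·0.1092 + 5·0.0676 + 7·0.0832 + 5·0.1512 + 6·0.0936 + 8·0.1152 + 6·0.1596 + 7·0.0988 + 9·0.1216
 = 0.4368 + 0.338 + 0.5824 + 0.756 + 0.5616 + 0.9216 + 0.9576 + 0.6916 + 1.0944
 = 6.34

6.34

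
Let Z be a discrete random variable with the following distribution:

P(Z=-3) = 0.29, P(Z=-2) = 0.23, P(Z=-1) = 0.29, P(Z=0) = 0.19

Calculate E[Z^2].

3.82

E[Z^2] = Σ z^2·P(Z=z)
 = 9·0.29 + 4·0.23 + 1·0.29 + 0·0.19
 = 2.61 + 0.92 + 0.29 + 0
 = 3.82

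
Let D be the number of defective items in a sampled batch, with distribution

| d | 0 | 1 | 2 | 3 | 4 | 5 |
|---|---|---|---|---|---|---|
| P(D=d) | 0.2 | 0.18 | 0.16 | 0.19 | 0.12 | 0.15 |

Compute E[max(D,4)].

E[max(D,4)] = Σ max(d,4)·P(D=d)
 = 4·0.2 + 4·0.18 + 4·0.16 + 4·0.19 + 4·0.12 + 5·0.15
 = 0.8 + 0.72 + 0.64 + 0.76 + 0.48 + 0.75
 = 4.15

4.15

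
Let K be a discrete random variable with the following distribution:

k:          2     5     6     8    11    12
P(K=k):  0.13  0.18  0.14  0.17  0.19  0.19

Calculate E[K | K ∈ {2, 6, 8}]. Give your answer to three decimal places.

P(K ∈ {2, 6, 8}) = 0.13 + 0.14 + 0.17 = 0.44.
E[K | K ∈ {2, 6, 8}] = [2·0.13 + 6·0.14 + 8·0.17] / 0.44
 = 2.46 / 0.44
 = 123/22

5.591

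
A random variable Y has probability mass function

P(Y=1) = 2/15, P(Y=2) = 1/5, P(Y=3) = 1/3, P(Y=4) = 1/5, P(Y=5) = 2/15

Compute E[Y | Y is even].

3

P(Y is even) = 1/5 + 1/5 = 2/5.
E[Y | Y is even] = [2·1/5 + 4·1/5] / (2/5)
 = 6/5 / (2/5)
 = 3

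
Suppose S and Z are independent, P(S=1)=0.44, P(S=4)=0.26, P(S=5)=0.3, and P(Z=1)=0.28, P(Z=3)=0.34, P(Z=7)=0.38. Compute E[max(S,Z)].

E[max(S,Z)] = Σ_s Σ_z max(s,z) · P(S=s)P(Z=z)
 = 1·0.1232 + 3·0.1496 + 7·0.1672 + 4·0.0728 + 4·0.0884 + 7·0.0988 + 5·0.084 + 5·0.102 + 7·0.114
 = 0.1232 + 0.4488 + 1.1704 + 0.2912 + 0.3536 + 0.6916 + 0.42 + 0.51 + 0.798
 = 4.8068

4.8068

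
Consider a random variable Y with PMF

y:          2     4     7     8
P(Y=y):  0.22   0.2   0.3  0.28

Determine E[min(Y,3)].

2.78

E[min(Y,3)] = Σ min(y,3)·P(Y=y)
 = 2·0.22 + 3·0.2 + 3·0.3 + 3·0.28
 = 0.44 + 0.6 + 0.9 + 0.84
 = 2.78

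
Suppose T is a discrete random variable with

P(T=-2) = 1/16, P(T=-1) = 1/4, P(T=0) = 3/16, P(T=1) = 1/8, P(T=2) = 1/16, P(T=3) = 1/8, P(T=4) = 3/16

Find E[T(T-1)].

4

E[T(T-1)] = Σ t(t-1)·P(T=t)
 = 6·1/16 + 2·1/4 + 0·3/16 + 0·1/8 + 2·1/16 + 6·1/8 + 12·3/16
 = 3/8 + 1/2 + 0 + 0 + 1/8 + 3/4 + 9/4
 = 4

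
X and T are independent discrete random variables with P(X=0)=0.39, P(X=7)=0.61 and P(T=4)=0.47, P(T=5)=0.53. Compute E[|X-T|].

3.2734

E[|X-T|] = Σ_x Σ_t |x-t| · P(X=x)P(T=t)
 = 4·0.1833 + 5·0.2067 + 3·0.2867 + 2·0.3233
 = 0.7332 + 1.0335 + 0.8601 + 0.6466
 = 3.2734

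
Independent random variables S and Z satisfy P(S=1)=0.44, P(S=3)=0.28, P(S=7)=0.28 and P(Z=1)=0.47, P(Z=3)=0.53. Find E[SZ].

E[SZ] = Σ_s Σ_z sz · P(S=s)P(Z=z)
 = 1·0.2068 + 3·0.2332 + 3·0.1316 + 9·0.1484 + 7·0.1316 + 21·0.1484
 = 0.2068 + 0.6996 + 0.3948 + 1.3356 + 0.9212 + 3.1164
 = 6.6744

6.6744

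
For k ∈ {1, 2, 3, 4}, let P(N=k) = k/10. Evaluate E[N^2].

E[N^2] = Σ n^2·P(N=n)
 = 1·1/10 + 4·1/5 + 9·3/10 + 16·2/5
 = 1/10 + 4/5 + 27/10 + 32/5
 = 10

10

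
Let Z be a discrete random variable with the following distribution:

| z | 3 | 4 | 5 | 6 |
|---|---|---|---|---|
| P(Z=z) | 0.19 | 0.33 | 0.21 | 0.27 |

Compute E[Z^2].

E[Z^2] = Σ z^2·P(Z=z)
 = 9·0.19 + 16·0.33 + 25·0.21 + 36·0.27
 = 1.71 + 5.28 + 5.25 + 9.72
 = 21.96

21.96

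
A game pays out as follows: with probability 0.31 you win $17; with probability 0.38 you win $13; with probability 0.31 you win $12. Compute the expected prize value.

E[payout] = 17·0.31 + 13·0.38 + 12·0.31
 = 5.27 + 4.94 + 3.72
 = 13.93

13.93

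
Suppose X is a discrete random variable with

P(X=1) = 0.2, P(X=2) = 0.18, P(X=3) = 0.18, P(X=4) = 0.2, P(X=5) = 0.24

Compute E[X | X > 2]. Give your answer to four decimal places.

4.0968

P(X > 2) = 0.18 + 0.2 + 0.24 = 0.62.
E[X | X > 2] = [3·0.18 + 4·0.2 + 5·0.24] / 0.62
 = 2.54 / 0.62
 = 127/31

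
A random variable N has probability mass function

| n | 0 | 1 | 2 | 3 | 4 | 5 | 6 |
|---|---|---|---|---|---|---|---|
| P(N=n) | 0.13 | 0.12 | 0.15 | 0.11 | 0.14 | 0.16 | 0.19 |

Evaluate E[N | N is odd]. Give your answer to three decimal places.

P(N is odd) = 0.12 + 0.11 + 0.16 = 0.39.
E[N | N is odd] = [1·0.12 + 3·0.11 + 5·0.16] / 0.39
 = 1.25 / 0.39
 = 125/39

3.205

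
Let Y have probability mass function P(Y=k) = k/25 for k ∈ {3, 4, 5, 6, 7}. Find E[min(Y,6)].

E[min(Y,6)] = Σ min(y,6)·P(Y=y)
 = 3·3/25 + 4·4/25 + 5·1/5 + 6·6/25 + 6·7/25
 = 9/25 + 16/25 + 1 + 36/25 + 42/25
 = 128/25

5.12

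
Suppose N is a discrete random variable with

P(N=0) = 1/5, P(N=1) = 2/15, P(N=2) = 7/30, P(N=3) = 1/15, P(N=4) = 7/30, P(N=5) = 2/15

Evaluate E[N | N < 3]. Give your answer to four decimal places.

1.0588

P(N < 3) = 1/5 + 2/15 + 7/30 = 17/30.
E[N | N < 3] = [0·1/5 + 1·2/15 + 2·7/30] / (17/30)
 = 3/5 / (17/30)
 = 18/17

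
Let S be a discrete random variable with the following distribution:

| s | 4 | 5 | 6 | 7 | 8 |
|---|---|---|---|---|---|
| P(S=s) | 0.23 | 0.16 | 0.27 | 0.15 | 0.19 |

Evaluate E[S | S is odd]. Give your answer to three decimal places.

5.968

P(S is odd) = 0.16 + 0.15 = 0.31.
E[S | S is odd] = [5·0.16 + 7·0.15] / 0.31
 = 1.85 / 0.31
 = 185/31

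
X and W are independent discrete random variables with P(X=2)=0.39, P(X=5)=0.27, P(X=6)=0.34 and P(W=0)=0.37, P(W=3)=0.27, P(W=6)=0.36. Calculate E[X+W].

E[X+W] = Σ_x Σ_w (x+w) · P(X=x)P(W=w)
 = 2·0.1443 + 5·0.1053 + 8·0.1404 + 5·0.0999 + 8·0.0729 + 11·0.0972 + 6·0.1258 + 9·0.0918 + 12·0.1224
 = 0.2886 + 0.5265 + 1.1232 + 0.4995 + 0.5832 + 1.0692 + 0.7548 + 0.8262 + 1.4688
 = 7.14

7.14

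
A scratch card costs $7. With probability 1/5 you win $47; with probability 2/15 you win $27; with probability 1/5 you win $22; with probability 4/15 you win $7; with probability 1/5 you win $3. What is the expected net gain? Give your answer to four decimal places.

12.8667

E[payout] = 47·1/5 + 27·2/15 + 22·1/5 + 7·4/15 + 3·1/5
 = 47/5 + 18/5 + 22/5 + 28/15 + 3/5
 = 298/15
Net = 298/15 - 7 = 193/15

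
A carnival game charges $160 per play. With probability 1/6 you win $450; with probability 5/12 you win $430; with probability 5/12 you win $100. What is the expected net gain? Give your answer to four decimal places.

135.8333

E[payout] = 450·1/6 + 430·5/12 + 100·5/12
 = 75 + 1075/6 + 125/3
 = 1775/6
Net = 1775/6 - 160 = 815/6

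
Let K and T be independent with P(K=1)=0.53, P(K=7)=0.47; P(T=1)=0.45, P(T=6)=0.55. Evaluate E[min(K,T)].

E[min(K,T)] = Σ_k Σ_t min(k,t) · P(K=k)P(T=t)
 = 1·0.2385 + 1·0.2915 + 1·0.2115 + 6·0.2585
 = 0.2385 + 0.2915 + 0.2115 + 1.551
 = 2.2925

2.2925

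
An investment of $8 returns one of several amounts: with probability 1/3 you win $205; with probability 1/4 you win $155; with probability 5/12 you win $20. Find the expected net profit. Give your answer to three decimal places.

E[payout] = 205·1/3 + 155·1/4 + 20·5/12
 = 205/3 + 155/4 + 25/3
 = 1385/12
Net = 1385/12 - 8 = 1289/12

107.417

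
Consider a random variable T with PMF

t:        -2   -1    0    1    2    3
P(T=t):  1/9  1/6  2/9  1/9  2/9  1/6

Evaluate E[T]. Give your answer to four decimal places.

0.6667

E[T] = Σ t·P(T=t)
 = (-2)·1/9 + (-1)·1/6 + 0·2/9 + 1·1/9 + 2·2/9 + 3·1/6
 = (-2/9) + (-1/6) + 0 + 1/9 + 4/9 + 1/2
 = 2/3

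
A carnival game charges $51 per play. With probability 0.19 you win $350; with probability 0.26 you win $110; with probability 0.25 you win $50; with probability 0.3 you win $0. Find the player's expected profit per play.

E[payout] = 350·0.19 + 110·0.26 + 50·0.25 + 0·0.3
 = 66.5 + 28.6 + 12.5 + 0
 = 107.6
Net = 107.6 - 51 = 56.6

56.6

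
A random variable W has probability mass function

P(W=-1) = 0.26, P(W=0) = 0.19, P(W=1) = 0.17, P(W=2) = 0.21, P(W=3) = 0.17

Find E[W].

0.84

E[W] = Σ w·P(W=w)
 = (-1)·0.26 + 0·0.19 + 1·0.17 + 2·0.21 + 3·0.17
 = (-0.26) + 0 + 0.17 + 0.42 + 0.51
 = 0.84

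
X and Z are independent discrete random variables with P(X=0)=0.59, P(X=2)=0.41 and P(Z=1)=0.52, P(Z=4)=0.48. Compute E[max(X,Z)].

E[max(X,Z)] = Σ_x Σ_z max(x,z) · P(X=x)P(Z=z)
 = 1·0.3068 + 4·0.2832 + 2·0.2132 + 4·0.1968
 = 0.3068 + 1.1328 + 0.4264 + 0.7872
 = 2.6532

2.6532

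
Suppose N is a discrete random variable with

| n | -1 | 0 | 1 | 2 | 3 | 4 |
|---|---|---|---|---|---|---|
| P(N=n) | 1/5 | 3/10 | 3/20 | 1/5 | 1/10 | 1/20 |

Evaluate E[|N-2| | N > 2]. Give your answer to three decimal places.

1.333

P(N > 2) = 1/10 + 1/20 = 3/20.
E[|N-2| | N > 2] = [1·1/10 + 2·1/20] / (3/20)
 = 1/5 / (3/20)
 = 4/3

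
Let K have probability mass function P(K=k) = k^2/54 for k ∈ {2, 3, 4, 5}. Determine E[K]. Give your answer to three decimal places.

4.148

E[K] = Σ k·P(K=k)
 = 2·2/27 + 3·1/6 + 4·8/27 + 5·25/54
 = 4/27 + 1/2 + 32/27 + 125/54
 = 112/27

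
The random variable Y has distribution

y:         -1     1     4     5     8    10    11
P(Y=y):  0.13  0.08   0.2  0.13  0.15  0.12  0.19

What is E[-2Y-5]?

E[-2Y-5] = Σ (-2y-5)·P(Y=y)
 = (-3)·0.13 + (-7)·0.08 + (-13)·0.2 + (-15)·0.13 + (-21)·0.15 + (-25)·0.12 + (-27)·0.19
 = (-0.39) + (-0.56) + (-2.6) + (-1.95) + (-3.15) + (-3) + (-5.13)
 = -16.78

-16.78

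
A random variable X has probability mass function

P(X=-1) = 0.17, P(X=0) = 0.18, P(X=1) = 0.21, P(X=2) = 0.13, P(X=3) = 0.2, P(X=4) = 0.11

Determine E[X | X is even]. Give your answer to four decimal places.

P(X is even) = 0.18 + 0.13 + 0.11 = 0.42.
E[X | X is even] = [0·0.18 + 2·0.13 + 4·0.11] / 0.42
 = 0.7 / 0.42
 = 5/3

1.6667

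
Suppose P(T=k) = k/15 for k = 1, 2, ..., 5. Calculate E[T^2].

E[T^2] = Σ t^2·P(T=t)
 = 1·1/15 + 4·2/15 + 9·1/5 + 16·4/15 + 25·1/3
 = 1/15 + 8/15 + 9/5 + 64/15 + 25/3
 = 15

15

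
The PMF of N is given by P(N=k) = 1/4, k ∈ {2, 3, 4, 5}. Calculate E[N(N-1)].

E[N(N-1)] = Σ n(n-1)·P(N=n)
 = 2·1/4 + 6·1/4 + 12·1/4 + 20·1/4
 = 1/2 + 3/2 + 3 + 5
 = 10

10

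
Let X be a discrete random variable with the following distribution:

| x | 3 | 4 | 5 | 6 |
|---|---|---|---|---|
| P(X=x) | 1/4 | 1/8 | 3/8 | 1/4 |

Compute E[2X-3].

E[2X-3] = Σ (2x-3)·P(X=x)
 = 3·1/4 + 5·1/8 + 7·3/8 + 9·1/4
 = 3/4 + 5/8 + 21/8 + 9/4
 = 25/4

6.25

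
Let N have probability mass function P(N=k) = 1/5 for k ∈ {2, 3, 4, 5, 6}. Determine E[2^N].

E[2^N] = Σ 2^n·P(N=n)
 = 4·1/5 + 8·1/5 + 16·1/5 + 32·1/5 + 64·1/5
 = 4/5 + 8/5 + 16/5 + 32/5 + 64/5
 = 124/5

24.8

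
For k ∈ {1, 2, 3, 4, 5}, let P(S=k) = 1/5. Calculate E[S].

3

E[S] = Σ s·P(S=s)
 = 1·1/5 + 2·1/5 + 3·1/5 + 4·1/5 + 5·1/5
 = 1/5 + 2/5 + 3/5 + 4/5 + 1
 = 3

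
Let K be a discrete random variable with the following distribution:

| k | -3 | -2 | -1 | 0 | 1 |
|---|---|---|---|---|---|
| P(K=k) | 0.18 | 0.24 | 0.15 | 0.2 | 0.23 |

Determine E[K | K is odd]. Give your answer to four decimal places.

-0.8214

P(K is odd) = 0.18 + 0.15 + 0.23 = 0.56.
E[K | K is odd] = [(-3)·0.18 + (-1)·0.15 + 1·0.23] / 0.56
 = -0.46 / 0.56
 = -23/28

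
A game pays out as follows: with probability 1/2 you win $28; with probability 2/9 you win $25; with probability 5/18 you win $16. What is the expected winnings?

24

E[payout] = 28·1/2 + 25·2/9 + 16·5/18
 = 14 + 50/9 + 40/9
 = 24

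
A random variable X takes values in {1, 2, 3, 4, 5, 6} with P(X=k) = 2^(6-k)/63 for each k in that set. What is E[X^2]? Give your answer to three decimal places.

E[X^2] = Σ x^2·P(X=x)
 = 1·32/63 + 4·16/63 + 9·8/63 + 16·4/63 + 25·2/63 + 36·1/63
 = 32/63 + 64/63 + 8/7 + 64/63 + 50/63 + 4/7
 = 106/21

5.048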